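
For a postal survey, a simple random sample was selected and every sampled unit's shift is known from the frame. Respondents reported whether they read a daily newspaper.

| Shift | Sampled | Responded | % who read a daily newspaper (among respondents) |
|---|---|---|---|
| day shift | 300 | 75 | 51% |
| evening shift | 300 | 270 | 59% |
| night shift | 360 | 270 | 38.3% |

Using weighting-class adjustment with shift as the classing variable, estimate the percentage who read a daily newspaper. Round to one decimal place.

Response rates by class: day shift 75/300 = 25%, evening shift 270/300 = 90%, night shift 270/360 = 75%.
Each respondent's weight = sampled/responded in their class; summing within a class gives n_sampled, so:
  day shift: 300 × 51 = 15,300
  evening shift: 300 × 59 = 17,700
  night shift: 360 × 38.3 = 13788
Adjusted estimate = 46,788 / 960 = 48.7375 → 48.7%.

48.7%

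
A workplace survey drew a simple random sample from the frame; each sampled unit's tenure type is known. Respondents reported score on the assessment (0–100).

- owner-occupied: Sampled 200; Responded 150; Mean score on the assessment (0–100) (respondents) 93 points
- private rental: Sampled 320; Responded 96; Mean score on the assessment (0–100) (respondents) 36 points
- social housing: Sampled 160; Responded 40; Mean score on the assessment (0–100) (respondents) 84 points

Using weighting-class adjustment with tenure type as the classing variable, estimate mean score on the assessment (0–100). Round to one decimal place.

Response rates by class: owner-occupied 150/200 = 75%, private rental 96/320 = 30%, social housing 40/160 = 25%.
Each respondent's weight = sampled/responded in their class; summing within a class gives n_sampled, so:
  owner-occupied: 200 × 93 = 18,600
  private rental: 320 × 36 = 11,520
  social housing: 160 × 84 = 13,440
Adjusted estimate = 43,560 / 680 = 64.0588 → 64.1.

64.1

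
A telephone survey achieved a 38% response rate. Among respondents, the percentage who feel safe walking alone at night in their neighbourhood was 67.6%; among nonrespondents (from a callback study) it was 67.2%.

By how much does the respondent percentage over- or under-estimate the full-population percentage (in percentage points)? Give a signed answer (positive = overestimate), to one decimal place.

+0.2 percentage points

Nonresponse fraction = 1 − 0.38 = 0.62.
Bias = (nonresponse fraction) × (respondent percentage − nonrespondent percentage)
     = 0.62 × (67.6 − 67.2) = 0.62 × 0.4 = 0.248.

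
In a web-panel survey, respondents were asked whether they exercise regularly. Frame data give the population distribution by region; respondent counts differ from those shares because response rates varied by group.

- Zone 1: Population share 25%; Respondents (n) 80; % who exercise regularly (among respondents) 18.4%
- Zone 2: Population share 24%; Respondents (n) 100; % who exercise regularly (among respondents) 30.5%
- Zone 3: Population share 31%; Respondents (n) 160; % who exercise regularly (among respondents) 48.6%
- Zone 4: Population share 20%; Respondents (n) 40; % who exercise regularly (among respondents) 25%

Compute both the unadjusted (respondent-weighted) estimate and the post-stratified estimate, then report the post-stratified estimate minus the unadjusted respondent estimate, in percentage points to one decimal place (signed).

Without adjustment, the pooled respondent share is:
  (80/380)×18.4 + (100/380)×30.5 + (160/380)×48.6 + (40/380)×25 = 34.9947%
Post-stratifying to population shares instead:
  0.25×18.4 + 0.24×30.5 + 0.31×48.6 + 0.2×25 = 31.986%
Difference = 31.986 − 34.9947 = -3.0087 pp.

-3.0 percentage points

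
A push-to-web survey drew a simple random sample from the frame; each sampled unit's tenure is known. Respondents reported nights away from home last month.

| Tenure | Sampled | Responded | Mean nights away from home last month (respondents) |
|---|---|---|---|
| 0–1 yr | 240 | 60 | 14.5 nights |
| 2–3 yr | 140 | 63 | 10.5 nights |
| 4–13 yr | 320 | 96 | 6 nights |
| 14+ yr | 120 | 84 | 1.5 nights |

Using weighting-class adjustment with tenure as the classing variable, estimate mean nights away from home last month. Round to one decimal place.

8.6

Class response rates: 0–1 yr 60/240 = 25%, 2–3 yr 63/140 = 45%, 4–13 yr 96/320 = 30%, 14+ yr 84/120 = 70%.
With weight = n_sampled/n_responded per class, the weighted class total is n_sampled:
  0–1 yr: 240 × 14.5 = 3480
  2–3 yr: 140 × 10.5 = 1470
  4–13 yr: 320 × 6 = 1920
  14+ yr: 120 × 1.5 = 180
Adjusted estimate = 7050 / 820 = 8.59756 → 8.6.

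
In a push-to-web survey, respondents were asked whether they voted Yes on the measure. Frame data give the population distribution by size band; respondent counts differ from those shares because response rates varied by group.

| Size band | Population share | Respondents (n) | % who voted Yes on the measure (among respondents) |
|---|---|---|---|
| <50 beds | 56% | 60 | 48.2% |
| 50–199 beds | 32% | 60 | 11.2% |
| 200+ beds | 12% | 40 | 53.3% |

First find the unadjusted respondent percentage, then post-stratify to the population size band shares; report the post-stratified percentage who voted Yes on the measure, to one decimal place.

Naive respondent-only estimate (weights = respondent counts):
  (60/160)×48.2 + (60/160)×11.2 + (40/160)×53.3 = 35.6%
Post-stratifying to population shares instead:
  0.56×48.2 + 0.32×11.2 + 0.12×53.3 = 36.972%

37.0%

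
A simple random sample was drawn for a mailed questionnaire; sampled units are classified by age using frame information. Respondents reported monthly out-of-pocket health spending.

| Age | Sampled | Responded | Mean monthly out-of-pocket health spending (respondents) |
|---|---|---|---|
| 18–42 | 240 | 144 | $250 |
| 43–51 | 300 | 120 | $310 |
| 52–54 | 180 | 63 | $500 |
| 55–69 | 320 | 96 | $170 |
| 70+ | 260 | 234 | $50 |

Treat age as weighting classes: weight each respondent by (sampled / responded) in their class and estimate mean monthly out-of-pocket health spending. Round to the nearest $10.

$240

Response rates by class: 18–42 144/240 = 60%, 43–51 120/300 = 40%, 52–54 63/180 = 35%, 55–69 96/320 = 30%, 70+ 234/260 = 90%.
Weighting each respondent by the inverse class response rate inflates each class back to its sampled size, so the class weight is n_sampled:
  18–42: 240 × 250 = 60,000
  43–51: 300 × 310 = 93,000
  52–54: 180 × 500 = 90,000
  55–69: 320 × 170 = 54,400
  70+: 260 × 50 = 13,000
Adjusted estimate = 310,400 / 1,300 = 238.769 → $240.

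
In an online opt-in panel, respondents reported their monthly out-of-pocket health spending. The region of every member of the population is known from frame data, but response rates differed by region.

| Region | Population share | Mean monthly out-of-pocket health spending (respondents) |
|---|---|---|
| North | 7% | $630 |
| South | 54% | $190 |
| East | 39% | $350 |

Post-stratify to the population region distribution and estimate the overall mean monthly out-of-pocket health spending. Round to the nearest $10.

$280

Reweight to the known region distribution:
  North: 0.07 × 630 = 44.1
  South: 0.54 × 190 = 102.6
  East: 0.39 × 350 = 136.5
Post-stratified estimate = 283.2 → $280.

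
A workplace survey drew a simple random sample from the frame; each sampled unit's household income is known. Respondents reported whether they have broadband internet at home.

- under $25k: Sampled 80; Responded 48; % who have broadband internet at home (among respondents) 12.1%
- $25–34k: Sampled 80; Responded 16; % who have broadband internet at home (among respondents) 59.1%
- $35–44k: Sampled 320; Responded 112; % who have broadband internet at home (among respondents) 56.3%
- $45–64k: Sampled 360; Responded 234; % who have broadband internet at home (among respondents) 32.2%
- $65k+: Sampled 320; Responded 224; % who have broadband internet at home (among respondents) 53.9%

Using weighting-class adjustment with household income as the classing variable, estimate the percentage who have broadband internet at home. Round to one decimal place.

45.3%

Response rates by class: under $25k 48/80 = 60%, $25–34k 16/80 = 20%, $35–44k 112/320 = 35%, $45–64k 234/360 = 65%, $65k+ 224/320 = 70%.
With weight = n_sampled/n_responded per class, the weighted class total is n_sampled:
  under $25k: 80 × 12.1 = 968
  $25–34k: 80 × 59.1 = 4728
  $35–44k: 320 × 56.3 = 18,016
  $45–64k: 360 × 32.2 = 11592
  $65k+: 320 × 53.9 = 17,248
Adjusted estimate = 52,552 / 1,160 = 45.3034 → 45.3%.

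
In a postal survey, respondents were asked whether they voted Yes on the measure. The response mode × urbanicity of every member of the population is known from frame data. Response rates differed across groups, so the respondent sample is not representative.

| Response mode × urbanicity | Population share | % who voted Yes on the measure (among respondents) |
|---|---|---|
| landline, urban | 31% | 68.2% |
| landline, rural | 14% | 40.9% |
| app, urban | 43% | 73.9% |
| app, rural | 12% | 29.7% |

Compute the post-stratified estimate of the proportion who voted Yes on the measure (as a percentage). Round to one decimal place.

62.2%

Weight each group's respondent value by its population share:
  landline, urban: 0.31 × 68.2 = 21.142
  landline, rural: 0.14 × 40.9 = 5.726
  app, urban: 0.43 × 73.9 = 31.777
  app, rural: 0.12 × 29.7 = 3.564
Post-stratified estimate = 62.209 → 62.2%.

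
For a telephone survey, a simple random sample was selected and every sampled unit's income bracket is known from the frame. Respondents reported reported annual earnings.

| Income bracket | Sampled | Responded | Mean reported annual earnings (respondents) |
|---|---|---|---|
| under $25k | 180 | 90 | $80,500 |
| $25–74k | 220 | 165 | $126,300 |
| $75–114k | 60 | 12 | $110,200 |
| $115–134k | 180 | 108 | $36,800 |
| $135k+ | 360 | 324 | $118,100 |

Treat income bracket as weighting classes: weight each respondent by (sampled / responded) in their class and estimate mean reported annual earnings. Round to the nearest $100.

Response rates by class: under $25k 90/180 = 50%, $25–74k 165/220 = 75%, $75–114k 12/60 = 20%, $115–134k 108/180 = 60%, $135k+ 324/360 = 90%.
Weighting each respondent by the inverse class response rate inflates each class back to its sampled size, so the class weight is n_sampled:
  under $25k: 180 × 80,500 = 14,490,000
  $25–74k: 220 × 126,300 = 27,786,000
  $75–114k: 60 × 110,200 = 6,612,000
  $115–134k: 180 × 36,800 = 6,624,000
  $135k+: 360 × 118,100 = 42,516,000
Adjusted estimate = 98,028,000 / 1,000 = 98,028 → $98,000.

$98,000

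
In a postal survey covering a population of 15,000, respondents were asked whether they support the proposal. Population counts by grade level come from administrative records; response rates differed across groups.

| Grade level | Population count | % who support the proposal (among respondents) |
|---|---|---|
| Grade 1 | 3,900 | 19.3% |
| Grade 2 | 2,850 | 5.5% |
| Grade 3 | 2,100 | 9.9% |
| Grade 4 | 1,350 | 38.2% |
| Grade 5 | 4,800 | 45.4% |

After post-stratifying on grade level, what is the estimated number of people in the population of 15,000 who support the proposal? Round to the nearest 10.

3,810

Estimated count per cell = population count × respondent percentage:
  Grade 1: 3,900 × 19.3% = 752.7
  Grade 2: 2,850 × 5.5% = 156.75
  Grade 3: 2,100 × 9.9% = 207.9
  Grade 4: 1,350 × 38.2% = 515.7
  Grade 5: 4,800 × 45.4% = 2179.2
Estimated total = 3812.25 → 3,810.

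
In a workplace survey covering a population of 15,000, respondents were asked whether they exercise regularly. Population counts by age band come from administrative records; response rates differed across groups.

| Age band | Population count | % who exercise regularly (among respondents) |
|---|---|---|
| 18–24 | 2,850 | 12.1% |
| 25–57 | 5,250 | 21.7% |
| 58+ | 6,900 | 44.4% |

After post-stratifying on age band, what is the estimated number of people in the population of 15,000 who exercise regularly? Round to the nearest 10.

4,550

Estimated count per cell = population count × respondent percentage:
  18–24: 2,850 × 12.1% = 344.85
  25–57: 5,250 × 21.7% = 1139.25
  58+: 6,900 × 44.4% = 3063.6
Estimated total = 4547.7 → 4,550.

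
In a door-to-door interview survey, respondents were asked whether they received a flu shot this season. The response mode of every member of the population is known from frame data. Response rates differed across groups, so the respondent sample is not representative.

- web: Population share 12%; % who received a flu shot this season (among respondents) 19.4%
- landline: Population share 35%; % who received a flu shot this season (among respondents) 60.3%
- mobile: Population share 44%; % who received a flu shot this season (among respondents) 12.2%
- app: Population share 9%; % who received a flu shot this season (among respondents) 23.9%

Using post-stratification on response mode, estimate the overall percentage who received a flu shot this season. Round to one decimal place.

Each cell contributes population-share × respondent value:
  web: 0.12 × 19.4 = 2.328
  landline: 0.35 × 60.3 = 21.105
  mobile: 0.44 × 12.2 = 5.368
  app: 0.09 × 23.9 = 2.151
Post-stratified estimate = 30.952 → 31.0%.

31.0%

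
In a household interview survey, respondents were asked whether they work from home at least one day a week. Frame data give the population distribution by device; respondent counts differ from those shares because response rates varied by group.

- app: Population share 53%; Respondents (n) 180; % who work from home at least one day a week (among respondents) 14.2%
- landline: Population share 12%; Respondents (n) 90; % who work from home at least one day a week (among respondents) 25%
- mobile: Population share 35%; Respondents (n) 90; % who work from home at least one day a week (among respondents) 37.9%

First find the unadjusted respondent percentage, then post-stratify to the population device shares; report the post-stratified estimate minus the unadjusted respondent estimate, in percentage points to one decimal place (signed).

+1.0 percentage points

Naive respondent-only estimate (weights = respondent counts):
  (180/360)×14.2 + (90/360)×25 + (90/360)×37.9 = 22.825%
Post-stratified estimate weights by population shares:
  0.53×14.2 + 0.12×25 + 0.35×37.9 = 23.791%
Difference = 23.791 − 22.825 = 0.966 pp.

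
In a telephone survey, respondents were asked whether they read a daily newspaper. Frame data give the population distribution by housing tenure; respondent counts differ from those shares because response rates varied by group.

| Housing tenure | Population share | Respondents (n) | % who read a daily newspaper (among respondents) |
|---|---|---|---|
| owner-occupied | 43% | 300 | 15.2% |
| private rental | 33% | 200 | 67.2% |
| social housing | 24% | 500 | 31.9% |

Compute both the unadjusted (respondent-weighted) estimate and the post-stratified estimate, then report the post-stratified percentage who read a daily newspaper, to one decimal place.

Unadjusted (pooled respondent) estimate weights by respondent counts:
  (300/1000)×15.2 + (200/1000)×67.2 + (500/1000)×31.9 = 33.95%
Post-stratifying to population shares instead:
  0.43×15.2 + 0.33×67.2 + 0.24×31.9 = 36.368%

36.4%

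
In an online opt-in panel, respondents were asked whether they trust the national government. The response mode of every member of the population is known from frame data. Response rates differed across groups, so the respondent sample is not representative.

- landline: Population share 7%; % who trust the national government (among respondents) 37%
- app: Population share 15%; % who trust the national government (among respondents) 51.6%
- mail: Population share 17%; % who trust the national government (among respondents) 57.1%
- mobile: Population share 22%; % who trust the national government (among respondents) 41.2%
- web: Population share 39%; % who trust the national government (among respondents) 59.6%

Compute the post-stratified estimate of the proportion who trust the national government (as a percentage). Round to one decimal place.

52.3%

Reweight to the known response mode distribution:
  landline: 0.07 × 37 = 2.59
  app: 0.15 × 51.6 = 7.74
  mail: 0.17 × 57.1 = 9.707
  mobile: 0.22 × 41.2 = 9.064
  web: 0.39 × 59.6 = 23.244
Post-stratified estimate = 52.345 → 52.3%.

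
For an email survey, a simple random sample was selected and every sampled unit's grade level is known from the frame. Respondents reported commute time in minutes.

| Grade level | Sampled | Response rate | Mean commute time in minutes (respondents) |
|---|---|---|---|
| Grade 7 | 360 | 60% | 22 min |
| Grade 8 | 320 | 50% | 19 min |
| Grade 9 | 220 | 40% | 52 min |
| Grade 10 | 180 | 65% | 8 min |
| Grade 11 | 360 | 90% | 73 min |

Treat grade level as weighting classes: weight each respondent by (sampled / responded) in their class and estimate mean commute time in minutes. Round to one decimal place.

36.9

Each respondent's weight = sampled/responded in their class; summing within a class gives n_sampled, so:
  Grade 7: 360 × 22 = 7920
  Grade 8: 320 × 19 = 6080
  Grade 9: 220 × 52 = 11,440
  Grade 10: 180 × 8 = 1440
  Grade 11: 360 × 73 = 26,280
Adjusted estimate = 53,160 / 1,440 = 36.9167 → 36.9.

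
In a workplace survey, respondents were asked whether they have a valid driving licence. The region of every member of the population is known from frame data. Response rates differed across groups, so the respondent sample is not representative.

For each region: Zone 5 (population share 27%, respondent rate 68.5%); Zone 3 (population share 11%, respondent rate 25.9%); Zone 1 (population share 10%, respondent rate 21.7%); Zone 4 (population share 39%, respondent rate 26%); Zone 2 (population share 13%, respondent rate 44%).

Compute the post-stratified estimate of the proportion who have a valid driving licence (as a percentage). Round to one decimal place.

Weight each group's respondent value by its population share:
  Zone 5: 0.27 × 68.5 = 18.495
  Zone 3: 0.11 × 25.9 = 2.849
  Zone 1: 0.1 × 21.7 = 2.17
  Zone 4: 0.39 × 26 = 10.14
  Zone 2: 0.13 × 44 = 5.72
Post-stratified estimate = 39.374 → 39.4%.

39.4%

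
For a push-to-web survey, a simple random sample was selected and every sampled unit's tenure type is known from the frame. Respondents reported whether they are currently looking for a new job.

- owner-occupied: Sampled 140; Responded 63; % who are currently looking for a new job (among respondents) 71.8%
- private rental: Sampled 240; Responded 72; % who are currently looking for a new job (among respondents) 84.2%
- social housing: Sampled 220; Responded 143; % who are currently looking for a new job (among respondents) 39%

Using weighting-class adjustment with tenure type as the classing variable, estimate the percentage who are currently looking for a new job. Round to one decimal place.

Class response rates: owner-occupied 63/140 = 45%, private rental 72/240 = 30%, social housing 143/220 = 65%.
Weighting each respondent by the inverse class response rate inflates each class back to its sampled size, so the class weight is n_sampled:
  owner-occupied: 140 × 71.8 = 10,052
  private rental: 240 × 84.2 = 20,208
  social housing: 220 × 39 = 8580
Adjusted estimate = 38,840 / 600 = 64.7333 → 64.7%.

64.7%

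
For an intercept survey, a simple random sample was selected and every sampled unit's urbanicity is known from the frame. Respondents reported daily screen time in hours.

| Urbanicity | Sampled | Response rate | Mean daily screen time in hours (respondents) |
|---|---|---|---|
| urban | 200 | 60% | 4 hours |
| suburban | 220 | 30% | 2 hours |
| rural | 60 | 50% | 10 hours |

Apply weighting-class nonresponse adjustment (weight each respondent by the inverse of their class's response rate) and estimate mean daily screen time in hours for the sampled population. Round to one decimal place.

3.8

Inverse-response-rate weighting restores each class to its sampled count, so class totals weight by n_sampled:
  urban: 200 × 4 = 800
  suburban: 220 × 2 = 440
  rural: 60 × 10 = 600
Adjusted estimate = 1840 / 480 = 3.83333 → 3.8.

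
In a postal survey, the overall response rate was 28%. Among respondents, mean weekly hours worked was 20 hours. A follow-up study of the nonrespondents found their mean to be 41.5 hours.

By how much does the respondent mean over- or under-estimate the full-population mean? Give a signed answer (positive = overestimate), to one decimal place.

-15.5

Nonresponse fraction = 1 − 0.28 = 0.72.
Bias = (nonresponse fraction) × (respondent mean − nonrespondent mean)
     = 0.72 × (20 − 41.5) = 0.72 × -21.5 = -15.48.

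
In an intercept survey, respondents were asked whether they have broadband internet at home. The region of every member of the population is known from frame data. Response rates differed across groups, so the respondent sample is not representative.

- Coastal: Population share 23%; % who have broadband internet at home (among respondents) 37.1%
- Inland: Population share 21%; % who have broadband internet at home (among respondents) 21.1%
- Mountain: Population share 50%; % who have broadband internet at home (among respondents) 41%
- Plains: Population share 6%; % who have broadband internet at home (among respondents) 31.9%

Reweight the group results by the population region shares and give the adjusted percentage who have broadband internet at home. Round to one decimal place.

35.4%

Post-stratification weights by population share, not respondent share:
  Coastal: 0.23 × 37.1 = 8.533
  Inland: 0.21 × 21.1 = 4.431
  Mountain: 0.5 × 41 = 20.5
  Plains: 0.06 × 31.9 = 1.914
Post-stratified estimate = 35.378 → 35.4%.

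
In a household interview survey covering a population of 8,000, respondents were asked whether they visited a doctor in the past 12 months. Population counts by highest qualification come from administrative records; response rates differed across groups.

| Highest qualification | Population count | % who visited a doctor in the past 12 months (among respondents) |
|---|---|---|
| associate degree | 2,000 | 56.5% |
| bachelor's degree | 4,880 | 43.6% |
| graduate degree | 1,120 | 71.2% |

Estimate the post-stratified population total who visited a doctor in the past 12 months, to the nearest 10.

Estimated count per cell = population count × respondent percentage:
  associate degree: 2,000 × 56.5% = 1130
  bachelor's degree: 4,880 × 43.6% = 2127.68
  graduate degree: 1,120 × 71.2% = 797.44
Estimated total = 4055.12 → 4,060.

4,060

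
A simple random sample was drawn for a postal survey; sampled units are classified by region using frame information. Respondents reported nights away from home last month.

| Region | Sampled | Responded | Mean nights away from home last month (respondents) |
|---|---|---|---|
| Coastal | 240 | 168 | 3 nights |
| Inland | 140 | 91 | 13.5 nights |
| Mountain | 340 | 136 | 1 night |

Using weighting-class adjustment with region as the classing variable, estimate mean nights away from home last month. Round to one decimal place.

Class response rates: Coastal 168/240 = 70%, Inland 91/140 = 65%, Mountain 136/340 = 40%.
With weight = n_sampled/n_responded per class, the weighted class total is n_sampled:
  Coastal: 240 × 3 = 720
  Inland: 140 × 13.5 = 1890
  Mountain: 340 × 1 = 340
Adjusted estimate = 2950 / 720 = 4.09722 → 4.1.

4.1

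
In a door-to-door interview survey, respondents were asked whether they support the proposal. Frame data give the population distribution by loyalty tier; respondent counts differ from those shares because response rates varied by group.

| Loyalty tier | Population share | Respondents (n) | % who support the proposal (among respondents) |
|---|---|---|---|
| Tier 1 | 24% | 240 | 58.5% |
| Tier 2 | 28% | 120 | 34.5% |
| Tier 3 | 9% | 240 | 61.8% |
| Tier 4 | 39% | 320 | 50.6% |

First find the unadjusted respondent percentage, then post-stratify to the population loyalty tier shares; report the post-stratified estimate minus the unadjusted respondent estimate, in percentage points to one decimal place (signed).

Unadjusted (pooled respondent) estimate weights by respondent counts:
  (240/920)×58.5 + (120/920)×34.5 + (240/920)×61.8 + (320/920)×50.6 = 53.4826%
Post-stratified estimate weights by population shares:
  0.24×58.5 + 0.28×34.5 + 0.09×61.8 + 0.39×50.6 = 48.996%
Difference = 48.996 − 53.4826 = -4.4866 pp.

-4.5 percentage points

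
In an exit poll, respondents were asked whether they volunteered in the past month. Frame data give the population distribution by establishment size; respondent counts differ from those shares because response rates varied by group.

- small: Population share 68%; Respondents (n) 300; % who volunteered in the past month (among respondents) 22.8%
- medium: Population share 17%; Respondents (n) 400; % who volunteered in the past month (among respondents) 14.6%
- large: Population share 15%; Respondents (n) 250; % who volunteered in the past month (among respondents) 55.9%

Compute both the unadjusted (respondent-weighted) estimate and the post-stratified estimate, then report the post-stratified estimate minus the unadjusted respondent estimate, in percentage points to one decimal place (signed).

Unadjusted (pooled respondent) estimate weights by respondent counts:
  (300/950)×22.8 + (400/950)×14.6 + (250/950)×55.9 = 28.0579%
Post-stratified estimate weights by population shares:
  0.68×22.8 + 0.17×14.6 + 0.15×55.9 = 26.371%
Difference = 26.371 − 28.0579 = -1.6869 pp.

-1.7 percentage points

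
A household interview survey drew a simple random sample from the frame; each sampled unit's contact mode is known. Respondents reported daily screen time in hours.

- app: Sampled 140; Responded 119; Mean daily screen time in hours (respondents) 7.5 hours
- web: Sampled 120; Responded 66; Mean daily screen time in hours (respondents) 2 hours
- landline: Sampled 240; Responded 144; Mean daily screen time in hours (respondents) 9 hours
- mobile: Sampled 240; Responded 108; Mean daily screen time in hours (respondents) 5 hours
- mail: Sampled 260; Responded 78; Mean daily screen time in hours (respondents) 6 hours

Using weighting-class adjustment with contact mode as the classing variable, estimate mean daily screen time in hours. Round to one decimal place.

6.2

Class response rates: app 119/140 = 85%, web 66/120 = 55%, landline 144/240 = 60%, mobile 108/240 = 45%, mail 78/260 = 30%.
Weighting each respondent by the inverse class response rate inflates each class back to its sampled size, so the class weight is n_sampled:
  app: 140 × 7.5 = 1050
  web: 120 × 2 = 240
  landline: 240 × 9 = 2160
  mobile: 240 × 5 = 1200
  mail: 260 × 6 = 1560
Adjusted estimate = 6210 / 1,000 = 6.21 → 6.2.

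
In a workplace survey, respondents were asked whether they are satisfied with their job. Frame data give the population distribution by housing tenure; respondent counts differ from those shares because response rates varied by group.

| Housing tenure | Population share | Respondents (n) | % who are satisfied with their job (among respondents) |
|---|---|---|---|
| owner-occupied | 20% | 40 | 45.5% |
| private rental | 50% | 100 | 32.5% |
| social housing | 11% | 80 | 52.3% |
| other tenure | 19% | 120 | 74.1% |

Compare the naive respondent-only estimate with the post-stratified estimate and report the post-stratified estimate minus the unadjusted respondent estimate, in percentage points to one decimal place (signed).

-8.2 percentage points

Unadjusted (pooled respondent) estimate weights by respondent counts:
  (40/340)×45.5 + (100/340)×32.5 + (80/340)×52.3 + (120/340)×74.1 = 53.3706%
Reweighting by population housing tenure shares:
  0.2×45.5 + 0.5×32.5 + 0.11×52.3 + 0.19×74.1 = 45.182%
Difference = 45.182 − 53.3706 = -8.1886 pp.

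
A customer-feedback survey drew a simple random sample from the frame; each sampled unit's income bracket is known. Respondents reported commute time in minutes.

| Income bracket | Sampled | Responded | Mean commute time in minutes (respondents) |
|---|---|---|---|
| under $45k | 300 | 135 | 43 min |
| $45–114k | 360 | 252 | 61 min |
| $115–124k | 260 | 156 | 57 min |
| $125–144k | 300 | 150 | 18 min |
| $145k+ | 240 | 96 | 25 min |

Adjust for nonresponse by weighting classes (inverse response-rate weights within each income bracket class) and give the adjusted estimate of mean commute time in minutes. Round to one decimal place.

Class response rates: under $45k 135/300 = 45%, $45–114k 252/360 = 70%, $115–124k 156/260 = 60%, $125–144k 150/300 = 50%, $145k+ 96/240 = 40%.
Inverse-response-rate weighting restores each class to its sampled count, so class totals weight by n_sampled:
  under $45k: 300 × 43 = 12,900
  $45–114k: 360 × 61 = 21,960
  $115–124k: 260 × 57 = 14,820
  $125–144k: 300 × 18 = 5400
  $145k+: 240 × 25 = 6000
Adjusted estimate = 61,080 / 1,460 = 41.8356 → 41.8.

41.8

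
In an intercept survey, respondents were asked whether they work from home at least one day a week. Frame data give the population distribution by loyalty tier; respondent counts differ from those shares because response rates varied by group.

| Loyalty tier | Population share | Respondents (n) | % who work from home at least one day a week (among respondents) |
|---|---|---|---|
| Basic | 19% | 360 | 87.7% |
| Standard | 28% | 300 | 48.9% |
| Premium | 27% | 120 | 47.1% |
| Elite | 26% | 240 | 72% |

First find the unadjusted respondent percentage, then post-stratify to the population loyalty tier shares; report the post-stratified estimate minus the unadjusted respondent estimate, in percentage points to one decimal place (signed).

-6.0 percentage points

Naive respondent-only estimate (weights = respondent counts):
  (360/1020)×87.7 + (300/1020)×48.9 + (120/1020)×47.1 + (240/1020)×72 = 67.8176%
Reweighting by population loyalty tier shares:
  0.19×87.7 + 0.28×48.9 + 0.27×47.1 + 0.26×72 = 61.792%
Difference = 61.792 − 67.8176 = -6.0256 pp.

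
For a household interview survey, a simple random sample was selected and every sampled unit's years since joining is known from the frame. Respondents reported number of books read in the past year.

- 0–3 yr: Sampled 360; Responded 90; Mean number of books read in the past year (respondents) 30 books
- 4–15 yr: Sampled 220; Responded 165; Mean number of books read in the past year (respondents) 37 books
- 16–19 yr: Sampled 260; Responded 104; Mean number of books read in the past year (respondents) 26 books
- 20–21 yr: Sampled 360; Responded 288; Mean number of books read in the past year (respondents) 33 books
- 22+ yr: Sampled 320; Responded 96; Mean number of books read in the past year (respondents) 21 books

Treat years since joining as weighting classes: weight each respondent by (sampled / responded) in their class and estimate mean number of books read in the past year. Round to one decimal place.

29.1

Response rates by class: 0–3 yr 90/360 = 25%, 4–15 yr 165/220 = 75%, 16–19 yr 104/260 = 40%, 20–21 yr 288/360 = 80%, 22+ yr 96/320 = 30%.
Inverse-response-rate weighting restores each class to its sampled count, so class totals weight by n_sampled:
  0–3 yr: 360 × 30 = 10,800
  4–15 yr: 220 × 37 = 8140
  16–19 yr: 260 × 26 = 6760
  20–21 yr: 360 × 33 = 11,880
  22+ yr: 320 × 21 = 6720
Adjusted estimate = 44,300 / 1,520 = 29.1447 → 29.1.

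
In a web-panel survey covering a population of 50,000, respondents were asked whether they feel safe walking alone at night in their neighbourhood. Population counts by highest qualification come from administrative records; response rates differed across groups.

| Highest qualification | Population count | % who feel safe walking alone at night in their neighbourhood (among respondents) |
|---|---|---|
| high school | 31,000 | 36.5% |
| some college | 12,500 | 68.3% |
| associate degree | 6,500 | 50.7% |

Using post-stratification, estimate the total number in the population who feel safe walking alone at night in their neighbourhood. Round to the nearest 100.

Estimated count per cell = population count × respondent percentage:
  high school: 31,000 × 36.5% = 11,315
  some college: 12,500 × 68.3% = 8537.5
  associate degree: 6,500 × 50.7% = 3295.5
Estimated total = 23,148 → 23,100.

23,100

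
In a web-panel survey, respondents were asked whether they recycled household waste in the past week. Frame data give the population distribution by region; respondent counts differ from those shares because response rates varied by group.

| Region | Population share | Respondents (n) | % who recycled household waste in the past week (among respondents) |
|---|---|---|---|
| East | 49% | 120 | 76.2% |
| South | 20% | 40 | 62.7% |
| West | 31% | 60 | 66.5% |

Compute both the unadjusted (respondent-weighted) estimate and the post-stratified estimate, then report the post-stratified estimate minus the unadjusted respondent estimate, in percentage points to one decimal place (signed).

Unadjusted (pooled respondent) estimate weights by respondent counts:
  (120/220)×76.2 + (40/220)×62.7 + (60/220)×66.5 = 71.1%
Post-stratifying to population shares instead:
  0.49×76.2 + 0.2×62.7 + 0.31×66.5 = 70.493%
Difference = 70.493 − 71.1 = -0.607 pp.

-0.6 percentage points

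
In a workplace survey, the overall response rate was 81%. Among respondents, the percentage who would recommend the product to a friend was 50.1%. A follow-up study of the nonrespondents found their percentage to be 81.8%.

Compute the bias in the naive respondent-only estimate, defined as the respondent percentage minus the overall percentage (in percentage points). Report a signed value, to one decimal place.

Nonresponse fraction = 1 − 0.81 = 0.19.
Bias = (nonresponse fraction) × (respondent percentage − nonrespondent percentage)
     = 0.19 × (50.1 − 81.8) = 0.19 × -31.7 = -6.023.

-6.0 percentage points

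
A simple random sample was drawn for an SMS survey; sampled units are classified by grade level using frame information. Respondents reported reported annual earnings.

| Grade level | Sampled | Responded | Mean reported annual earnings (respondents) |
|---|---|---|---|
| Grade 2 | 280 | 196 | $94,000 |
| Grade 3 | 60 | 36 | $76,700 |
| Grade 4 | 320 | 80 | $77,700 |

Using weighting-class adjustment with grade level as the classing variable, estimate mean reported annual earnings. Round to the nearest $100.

Class response rates: Grade 2 196/280 = 70%, Grade 3 36/60 = 60%, Grade 4 80/320 = 25%.
Each respondent's weight = sampled/responded in their class; summing within a class gives n_sampled, so:
  Grade 2: 280 × 94,000 = 26,320,000
  Grade 3: 60 × 76,700 = 4,602,000
  Grade 4: 320 × 77,700 = 24,864,000
Adjusted estimate = 55,786,000 / 660 = 84524.2 → $84,500.

$84,500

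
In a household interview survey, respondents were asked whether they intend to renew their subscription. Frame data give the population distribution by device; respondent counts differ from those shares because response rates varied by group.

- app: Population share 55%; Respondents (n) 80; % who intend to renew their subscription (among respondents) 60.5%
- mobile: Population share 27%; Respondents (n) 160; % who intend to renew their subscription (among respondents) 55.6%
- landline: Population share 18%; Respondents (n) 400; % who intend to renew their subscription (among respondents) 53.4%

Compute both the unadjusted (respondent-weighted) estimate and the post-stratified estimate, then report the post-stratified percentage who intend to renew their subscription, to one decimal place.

57.9%

Unadjusted (pooled respondent) estimate weights by respondent counts:
  (80/640)×60.5 + (160/640)×55.6 + (400/640)×53.4 = 54.8375%
Post-stratifying to population shares instead:
  0.55×60.5 + 0.27×55.6 + 0.18×53.4 = 57.899%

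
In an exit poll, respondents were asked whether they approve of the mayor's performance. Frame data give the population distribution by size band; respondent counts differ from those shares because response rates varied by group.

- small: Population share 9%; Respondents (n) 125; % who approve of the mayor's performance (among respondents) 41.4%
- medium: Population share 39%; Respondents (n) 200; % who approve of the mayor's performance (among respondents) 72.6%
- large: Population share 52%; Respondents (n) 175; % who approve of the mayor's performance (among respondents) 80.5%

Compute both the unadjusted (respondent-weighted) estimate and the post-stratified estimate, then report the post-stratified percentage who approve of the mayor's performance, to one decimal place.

73.9%

Without adjustment, the pooled respondent share is:
  (125/500)×41.4 + (200/500)×72.6 + (175/500)×80.5 = 67.565%
Post-stratifying to population shares instead:
  0.09×41.4 + 0.39×72.6 + 0.52×80.5 = 73.9%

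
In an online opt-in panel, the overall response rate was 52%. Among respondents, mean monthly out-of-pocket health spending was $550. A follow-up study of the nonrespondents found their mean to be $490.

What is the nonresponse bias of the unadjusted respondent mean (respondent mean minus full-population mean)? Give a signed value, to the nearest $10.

Nonresponse fraction = 1 − 0.52 = 0.48.
Bias = (nonresponse fraction) × (respondent mean − nonrespondent mean)
     = 0.48 × (550 − 490) = 0.48 × 60 = 28.8.

+$30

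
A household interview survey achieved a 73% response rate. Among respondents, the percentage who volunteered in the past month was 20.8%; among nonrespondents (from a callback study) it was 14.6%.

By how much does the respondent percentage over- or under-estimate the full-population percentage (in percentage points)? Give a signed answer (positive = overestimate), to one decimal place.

+1.7 percentage points

Nonresponse fraction = 1 − 0.73 = 0.27.
Bias = (nonresponse fraction) × (respondent percentage − nonrespondent percentage)
     = 0.27 × (20.8 − 14.6) = 0.27 × 6.2 = 1.674.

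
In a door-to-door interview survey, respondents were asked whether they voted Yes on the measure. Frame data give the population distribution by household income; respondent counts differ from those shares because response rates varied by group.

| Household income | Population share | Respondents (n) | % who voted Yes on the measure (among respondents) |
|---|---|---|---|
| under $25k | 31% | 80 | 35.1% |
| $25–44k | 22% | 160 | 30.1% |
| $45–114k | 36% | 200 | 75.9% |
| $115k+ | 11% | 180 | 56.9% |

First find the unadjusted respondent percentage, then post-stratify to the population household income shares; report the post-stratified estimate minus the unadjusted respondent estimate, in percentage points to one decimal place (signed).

-2.2 percentage points

Naive respondent-only estimate (weights = respondent counts):
  (80/620)×35.1 + (160/620)×30.1 + (200/620)×75.9 + (180/620)×56.9 = 53.3%
Post-stratified estimate weights by population shares:
  0.31×35.1 + 0.22×30.1 + 0.36×75.9 + 0.11×56.9 = 51.086%
Difference = 51.086 − 53.3 = -2.214 pp.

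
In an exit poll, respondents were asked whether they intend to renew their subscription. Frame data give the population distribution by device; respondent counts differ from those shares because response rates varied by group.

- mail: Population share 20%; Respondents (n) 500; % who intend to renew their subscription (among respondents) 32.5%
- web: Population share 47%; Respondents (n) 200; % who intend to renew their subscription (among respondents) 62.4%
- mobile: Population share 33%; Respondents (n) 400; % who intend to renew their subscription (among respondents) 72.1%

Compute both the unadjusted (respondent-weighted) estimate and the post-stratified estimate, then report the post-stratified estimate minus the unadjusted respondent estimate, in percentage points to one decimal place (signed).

+7.3 percentage points

Naive respondent-only estimate (weights = respondent counts):
  (500/1100)×32.5 + (200/1100)×62.4 + (400/1100)×72.1 = 52.3364%
Post-stratified estimate weights by population shares:
  0.2×32.5 + 0.47×62.4 + 0.33×72.1 = 59.621%
Difference = 59.621 − 52.3364 = 7.2846 pp.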